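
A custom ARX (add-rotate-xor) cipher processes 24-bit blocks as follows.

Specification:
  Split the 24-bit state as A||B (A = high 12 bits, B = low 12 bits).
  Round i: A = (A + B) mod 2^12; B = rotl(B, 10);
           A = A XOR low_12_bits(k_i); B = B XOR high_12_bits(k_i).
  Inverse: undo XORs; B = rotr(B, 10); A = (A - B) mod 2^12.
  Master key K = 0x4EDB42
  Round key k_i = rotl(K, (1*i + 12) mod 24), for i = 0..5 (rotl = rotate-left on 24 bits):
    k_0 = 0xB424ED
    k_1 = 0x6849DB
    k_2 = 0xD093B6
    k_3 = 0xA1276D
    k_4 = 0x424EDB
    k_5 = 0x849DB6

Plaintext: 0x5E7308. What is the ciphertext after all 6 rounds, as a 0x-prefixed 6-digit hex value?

0x60EFD1

s_0 = plaintext = 0x5E7308
s_1 = Round(s_0, k_0) = 0xC02B80
s_2 = Round(s_1, k_1) = 0xE59464
s_3 = Round(s_2, k_2) = 0x10BC10
s_4 = Round(s_3, k_3) = 0xA76916
s_5 = Round(s_4, k_4) = 0xD57E61
s_6 = Round(s_5, k_5) = 0x60EFD1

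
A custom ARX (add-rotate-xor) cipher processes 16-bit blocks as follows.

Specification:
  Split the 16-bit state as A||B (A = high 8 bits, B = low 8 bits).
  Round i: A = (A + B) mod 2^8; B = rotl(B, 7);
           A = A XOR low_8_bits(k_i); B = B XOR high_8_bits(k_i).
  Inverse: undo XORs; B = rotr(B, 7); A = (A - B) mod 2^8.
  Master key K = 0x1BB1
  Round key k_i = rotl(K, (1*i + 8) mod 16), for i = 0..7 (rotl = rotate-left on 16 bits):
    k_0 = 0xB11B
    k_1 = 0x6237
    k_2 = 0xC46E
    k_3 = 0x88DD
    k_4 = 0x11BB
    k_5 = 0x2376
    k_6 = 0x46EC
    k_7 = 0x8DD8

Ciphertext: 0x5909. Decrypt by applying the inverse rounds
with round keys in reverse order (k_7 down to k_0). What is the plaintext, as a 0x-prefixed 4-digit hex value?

0xD909

s_0 = ciphertext = 0x5909
s_1 = InvRound(s_0, k_7) = 0x7809
s_2 = InvRound(s_1, k_6) = 0xF69E
s_3 = InvRound(s_2, k_5) = 0x057B
s_4 = InvRound(s_3, k_4) = 0xEAD4
s_5 = InvRound(s_4, k_3) = 0x7FB8
s_6 = InvRound(s_5, k_2) = 0x19F8
s_7 = InvRound(s_6, k_1) = 0xF935
s_8 = InvRound(s_7, k_0) = 0xD909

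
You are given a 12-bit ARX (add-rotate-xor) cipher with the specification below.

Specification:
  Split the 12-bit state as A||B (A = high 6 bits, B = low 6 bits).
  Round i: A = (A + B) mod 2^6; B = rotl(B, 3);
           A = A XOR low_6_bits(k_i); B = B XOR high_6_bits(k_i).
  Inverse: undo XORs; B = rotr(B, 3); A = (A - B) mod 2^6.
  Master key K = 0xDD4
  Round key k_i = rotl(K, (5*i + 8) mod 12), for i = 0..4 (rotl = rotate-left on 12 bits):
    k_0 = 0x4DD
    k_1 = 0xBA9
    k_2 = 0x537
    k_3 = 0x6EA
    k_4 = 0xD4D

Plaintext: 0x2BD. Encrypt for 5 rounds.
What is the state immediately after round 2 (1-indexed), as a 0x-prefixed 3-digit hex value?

s_0 = plaintext = 0x2BD
s_1 = Round(s_0, k_0) = 0x6BC
s_2 = Round(s_1, k_1) = 0xFC9
s_3 = Round(s_2, k_2) = 0xFDD
s_4 = Round(s_3, k_3) = 0xDB0
s_5 = Round(s_4, k_4) = 0xAF3

0xFC9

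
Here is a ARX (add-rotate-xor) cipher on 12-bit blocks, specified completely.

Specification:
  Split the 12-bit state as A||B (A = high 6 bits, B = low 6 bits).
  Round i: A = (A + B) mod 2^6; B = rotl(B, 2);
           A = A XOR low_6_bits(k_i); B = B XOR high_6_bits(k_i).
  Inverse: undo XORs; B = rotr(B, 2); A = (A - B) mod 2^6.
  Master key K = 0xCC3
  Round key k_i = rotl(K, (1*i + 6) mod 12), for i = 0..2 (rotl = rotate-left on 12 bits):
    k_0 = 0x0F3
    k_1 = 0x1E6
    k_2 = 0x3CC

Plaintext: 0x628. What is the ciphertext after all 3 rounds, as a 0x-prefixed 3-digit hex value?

s_0 = plaintext = 0x628
s_1 = Round(s_0, k_0) = 0xCE1
s_2 = Round(s_1, k_1) = 0xC81
s_3 = Round(s_2, k_2) = 0xFCB

0xFCB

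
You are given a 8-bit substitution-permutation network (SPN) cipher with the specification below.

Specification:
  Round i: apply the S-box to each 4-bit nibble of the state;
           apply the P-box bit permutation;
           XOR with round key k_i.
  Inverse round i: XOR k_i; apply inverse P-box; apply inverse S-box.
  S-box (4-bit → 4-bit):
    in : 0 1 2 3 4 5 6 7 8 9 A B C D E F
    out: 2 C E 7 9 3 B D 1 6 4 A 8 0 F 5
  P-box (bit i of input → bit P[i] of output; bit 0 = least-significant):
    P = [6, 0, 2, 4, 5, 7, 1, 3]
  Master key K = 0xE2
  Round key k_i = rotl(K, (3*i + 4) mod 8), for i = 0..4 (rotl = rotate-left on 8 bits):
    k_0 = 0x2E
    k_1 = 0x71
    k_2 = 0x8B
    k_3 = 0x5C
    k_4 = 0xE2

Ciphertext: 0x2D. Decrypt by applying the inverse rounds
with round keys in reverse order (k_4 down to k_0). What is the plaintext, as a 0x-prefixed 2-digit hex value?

0xAE

s_0 = ciphertext = 0x2D
s_1 = InvRound(s_0, k_4) = 0x23
s_2 = InvRound(s_1, k_3) = 0x7E
s_3 = InvRound(s_2, k_2) = 0x5E
s_4 = InvRound(s_3, k_1) = 0x79
s_5 = InvRound(s_4, k_0) = 0xAE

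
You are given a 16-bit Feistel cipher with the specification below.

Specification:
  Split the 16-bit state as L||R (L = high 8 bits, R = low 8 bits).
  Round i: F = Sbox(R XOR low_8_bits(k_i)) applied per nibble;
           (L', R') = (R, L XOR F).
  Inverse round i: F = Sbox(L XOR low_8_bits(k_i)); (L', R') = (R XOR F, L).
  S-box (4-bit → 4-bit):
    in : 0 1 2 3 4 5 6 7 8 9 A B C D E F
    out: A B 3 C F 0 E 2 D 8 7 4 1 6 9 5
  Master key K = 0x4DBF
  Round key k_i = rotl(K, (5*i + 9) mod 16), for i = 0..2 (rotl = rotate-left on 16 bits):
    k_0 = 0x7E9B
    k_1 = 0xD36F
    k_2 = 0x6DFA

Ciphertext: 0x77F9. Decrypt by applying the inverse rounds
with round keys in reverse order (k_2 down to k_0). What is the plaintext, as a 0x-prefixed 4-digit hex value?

s_0 = ciphertext = 0x77F9
s_1 = InvRound(s_0, k_2) = 0x2F77
s_2 = InvRound(s_1, k_1) = 0x8D2F
s_3 = InvRound(s_2, k_0) = 0x918D

0x918D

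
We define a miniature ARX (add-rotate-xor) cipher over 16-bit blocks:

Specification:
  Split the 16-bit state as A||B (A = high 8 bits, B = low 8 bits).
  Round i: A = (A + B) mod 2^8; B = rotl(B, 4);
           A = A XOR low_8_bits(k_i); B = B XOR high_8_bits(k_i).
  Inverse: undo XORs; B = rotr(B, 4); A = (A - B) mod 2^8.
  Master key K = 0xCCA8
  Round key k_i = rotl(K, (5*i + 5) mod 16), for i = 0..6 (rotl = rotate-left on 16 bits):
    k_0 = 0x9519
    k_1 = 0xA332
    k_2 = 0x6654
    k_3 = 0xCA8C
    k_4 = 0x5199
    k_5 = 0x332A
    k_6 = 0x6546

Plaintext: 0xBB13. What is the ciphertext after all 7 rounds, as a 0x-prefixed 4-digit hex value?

s_0 = plaintext = 0xBB13
s_1 = Round(s_0, k_0) = 0xD7A4
s_2 = Round(s_1, k_1) = 0x49E9
s_3 = Round(s_2, k_2) = 0x66F8
s_4 = Round(s_3, k_3) = 0xD245
s_5 = Round(s_4, k_4) = 0x8E05
s_6 = Round(s_5, k_5) = 0xB963
s_7 = Round(s_6, k_6) = 0x5A53

0x5A53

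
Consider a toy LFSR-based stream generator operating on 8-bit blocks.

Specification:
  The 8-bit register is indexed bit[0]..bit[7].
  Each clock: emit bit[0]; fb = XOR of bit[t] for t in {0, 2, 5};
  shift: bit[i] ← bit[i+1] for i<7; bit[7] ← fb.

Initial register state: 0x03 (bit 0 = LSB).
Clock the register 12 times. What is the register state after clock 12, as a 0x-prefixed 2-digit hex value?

0x51

reg_0 = 0x03
clock 1: out=1, reg = 0x81
clock 2: out=1, reg = 0xC0
clock 3: out=0, reg = 0x60
clock 4: out=0, reg = 0xB0
clock 5: out=0, reg = 0xD8
clock 6: out=0, reg = 0x6C
clock 7: out=0, reg = 0x36
clock 8: out=0, reg = 0x1B
clock 9: out=1, reg = 0x8D
clock 10: out=1, reg = 0x46
clock 11: out=0, reg = 0xA3
clock 12: out=1, reg = 0x51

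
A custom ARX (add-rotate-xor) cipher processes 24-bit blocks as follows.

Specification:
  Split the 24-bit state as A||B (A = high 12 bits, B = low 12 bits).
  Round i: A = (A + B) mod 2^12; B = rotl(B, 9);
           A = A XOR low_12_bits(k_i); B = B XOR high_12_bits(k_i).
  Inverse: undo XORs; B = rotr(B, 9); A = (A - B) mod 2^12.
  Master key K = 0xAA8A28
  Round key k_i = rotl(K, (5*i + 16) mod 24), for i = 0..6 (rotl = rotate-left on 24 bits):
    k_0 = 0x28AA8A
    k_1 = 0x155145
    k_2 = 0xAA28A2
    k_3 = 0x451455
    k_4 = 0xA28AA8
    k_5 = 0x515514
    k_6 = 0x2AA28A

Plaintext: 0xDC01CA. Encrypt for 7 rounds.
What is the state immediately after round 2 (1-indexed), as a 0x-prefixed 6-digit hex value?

0xAF6783

s_0 = plaintext = 0xDC01CA
s_1 = Round(s_0, k_0) = 0x5006B3
s_2 = Round(s_1, k_1) = 0xAF6783
s_3 = Round(s_2, k_2) = 0xADBC52
s_4 = Round(s_3, k_3) = 0x3781DB
s_5 = Round(s_4, k_4) = 0xFFBC13
s_6 = Round(s_5, k_5) = 0x91A297
s_7 = Round(s_6, k_6) = 0x93BCF8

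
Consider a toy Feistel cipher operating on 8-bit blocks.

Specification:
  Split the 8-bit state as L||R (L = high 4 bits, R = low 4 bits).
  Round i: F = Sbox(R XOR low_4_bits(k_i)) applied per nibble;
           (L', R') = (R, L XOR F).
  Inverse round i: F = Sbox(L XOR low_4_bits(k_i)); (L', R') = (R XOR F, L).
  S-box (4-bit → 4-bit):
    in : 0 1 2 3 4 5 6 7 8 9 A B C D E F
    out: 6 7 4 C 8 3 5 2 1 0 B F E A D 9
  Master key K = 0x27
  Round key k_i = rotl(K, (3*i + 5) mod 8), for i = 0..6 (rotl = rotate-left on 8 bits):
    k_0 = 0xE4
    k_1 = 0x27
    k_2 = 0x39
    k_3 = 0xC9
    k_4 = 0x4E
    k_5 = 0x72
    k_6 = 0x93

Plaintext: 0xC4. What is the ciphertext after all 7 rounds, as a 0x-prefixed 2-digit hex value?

s_0 = plaintext = 0xC4
s_1 = Round(s_0, k_0) = 0x4A
s_2 = Round(s_1, k_1) = 0xAE
s_3 = Round(s_2, k_2) = 0xE8
s_4 = Round(s_3, k_3) = 0x89
s_5 = Round(s_4, k_4) = 0x9A
s_6 = Round(s_5, k_5) = 0xA8
s_7 = Round(s_6, k_6) = 0x85

0x85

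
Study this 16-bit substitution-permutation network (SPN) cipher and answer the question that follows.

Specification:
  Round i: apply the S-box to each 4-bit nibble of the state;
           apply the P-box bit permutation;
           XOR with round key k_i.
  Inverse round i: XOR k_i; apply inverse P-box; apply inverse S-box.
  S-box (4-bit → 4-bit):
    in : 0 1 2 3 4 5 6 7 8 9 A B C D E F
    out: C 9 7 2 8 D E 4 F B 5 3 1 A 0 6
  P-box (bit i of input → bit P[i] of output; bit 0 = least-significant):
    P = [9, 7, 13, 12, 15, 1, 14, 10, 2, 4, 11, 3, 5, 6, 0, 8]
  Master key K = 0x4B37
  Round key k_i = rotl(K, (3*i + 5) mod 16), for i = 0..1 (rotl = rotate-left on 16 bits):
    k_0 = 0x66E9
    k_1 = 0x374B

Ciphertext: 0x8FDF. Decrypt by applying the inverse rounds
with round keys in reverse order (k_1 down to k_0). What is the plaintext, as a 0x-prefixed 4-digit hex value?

s_0 = ciphertext = 0x8FDF
s_1 = InvRound(s_0, k_1) = 0xE2C6
s_2 = InvRound(s_1, k_0) = 0xA19E

0xA19E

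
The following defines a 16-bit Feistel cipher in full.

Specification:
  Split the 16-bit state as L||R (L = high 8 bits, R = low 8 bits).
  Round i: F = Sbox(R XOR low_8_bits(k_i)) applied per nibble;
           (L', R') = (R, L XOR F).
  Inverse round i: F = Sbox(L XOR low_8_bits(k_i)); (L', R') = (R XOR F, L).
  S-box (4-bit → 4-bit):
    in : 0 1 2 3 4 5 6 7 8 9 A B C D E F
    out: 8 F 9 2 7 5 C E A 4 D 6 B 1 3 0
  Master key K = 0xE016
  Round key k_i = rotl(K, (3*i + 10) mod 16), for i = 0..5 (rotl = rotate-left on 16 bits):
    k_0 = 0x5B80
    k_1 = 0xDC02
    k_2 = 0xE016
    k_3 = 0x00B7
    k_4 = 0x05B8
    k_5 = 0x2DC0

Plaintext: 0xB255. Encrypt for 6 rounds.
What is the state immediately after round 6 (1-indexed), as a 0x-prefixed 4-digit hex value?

s_0 = plaintext = 0xB255
s_1 = Round(s_0, k_0) = 0x55A7
s_2 = Round(s_1, k_1) = 0xA780
s_3 = Round(s_2, k_2) = 0x80EB
s_4 = Round(s_3, k_3) = 0xEBDB
s_5 = Round(s_4, k_4) = 0xDB29
s_6 = Round(s_5, k_5) = 0x29EF

0x29EF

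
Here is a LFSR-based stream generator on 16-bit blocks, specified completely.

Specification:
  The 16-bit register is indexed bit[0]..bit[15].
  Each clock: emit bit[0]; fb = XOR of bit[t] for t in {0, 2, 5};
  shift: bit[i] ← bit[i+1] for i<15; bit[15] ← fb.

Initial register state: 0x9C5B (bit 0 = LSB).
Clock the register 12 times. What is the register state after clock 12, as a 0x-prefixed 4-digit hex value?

reg_0 = 0x9C5B
clock 1: out=1, reg = 0xCE2D
clock 2: out=1, reg = 0xE716
clock 3: out=0, reg = 0xF38B
clock 4: out=1, reg = 0xF9C5
clock 5: out=1, reg = 0x7CE2
clock 6: out=0, reg = 0xBE71
clock 7: out=1, reg = 0x5F38
clock 8: out=0, reg = 0xAF9C
clock 9: out=0, reg = 0xD7CE
clock 10: out=0, reg = 0xEBE7
clock 11: out=1, reg = 0xF5F3
clock 12: out=1, reg = 0x7AF9

0x7AF9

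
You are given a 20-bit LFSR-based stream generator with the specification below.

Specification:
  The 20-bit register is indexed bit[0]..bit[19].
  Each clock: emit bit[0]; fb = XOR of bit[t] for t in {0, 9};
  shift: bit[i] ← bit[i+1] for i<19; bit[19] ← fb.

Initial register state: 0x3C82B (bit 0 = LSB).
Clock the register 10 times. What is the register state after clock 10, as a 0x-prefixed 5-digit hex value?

0x73CF2

reg_0 = 0x3C82B
clock 1: out=1, reg = 0x9E415
clock 2: out=1, reg = 0xCF20A
clock 3: out=0, reg = 0xE7905
clock 4: out=1, reg = 0xF3C82
clock 5: out=0, reg = 0x79E41
clock 6: out=1, reg = 0x3CF20
clock 7: out=0, reg = 0x9E790
clock 8: out=0, reg = 0xCF3C8
clock 9: out=0, reg = 0xE79E4
clock 10: out=0, reg = 0x73CF2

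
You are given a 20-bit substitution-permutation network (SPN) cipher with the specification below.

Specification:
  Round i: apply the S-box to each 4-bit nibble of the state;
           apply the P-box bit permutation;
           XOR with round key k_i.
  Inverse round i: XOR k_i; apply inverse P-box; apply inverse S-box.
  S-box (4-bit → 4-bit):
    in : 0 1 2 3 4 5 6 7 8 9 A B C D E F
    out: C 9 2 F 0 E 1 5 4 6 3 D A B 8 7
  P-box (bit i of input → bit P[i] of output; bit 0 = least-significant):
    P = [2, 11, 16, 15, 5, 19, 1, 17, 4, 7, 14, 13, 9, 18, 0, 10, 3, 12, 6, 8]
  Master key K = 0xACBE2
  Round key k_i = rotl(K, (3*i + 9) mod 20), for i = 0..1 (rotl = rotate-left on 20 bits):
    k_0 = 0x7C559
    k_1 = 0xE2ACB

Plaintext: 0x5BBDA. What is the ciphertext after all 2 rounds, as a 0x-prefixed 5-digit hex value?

0x6B552

s_0 = plaintext = 0x5BBDA
s_1 = Round(s_0, k_0) = 0xDBA2C
s_2 = Round(s_1, k_1) = 0x6B552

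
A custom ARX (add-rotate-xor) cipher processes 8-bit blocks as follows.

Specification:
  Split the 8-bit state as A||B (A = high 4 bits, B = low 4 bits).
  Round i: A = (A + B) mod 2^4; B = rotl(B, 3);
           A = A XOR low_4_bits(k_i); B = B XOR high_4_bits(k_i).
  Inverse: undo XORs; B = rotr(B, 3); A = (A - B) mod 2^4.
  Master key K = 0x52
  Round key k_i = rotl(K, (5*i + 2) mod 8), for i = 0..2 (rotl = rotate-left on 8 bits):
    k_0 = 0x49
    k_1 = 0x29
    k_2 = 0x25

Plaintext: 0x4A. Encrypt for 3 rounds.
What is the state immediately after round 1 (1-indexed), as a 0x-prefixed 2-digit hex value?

s_0 = plaintext = 0x4A
s_1 = Round(s_0, k_0) = 0x71
s_2 = Round(s_1, k_1) = 0x1A
s_3 = Round(s_2, k_2) = 0xE7

0x71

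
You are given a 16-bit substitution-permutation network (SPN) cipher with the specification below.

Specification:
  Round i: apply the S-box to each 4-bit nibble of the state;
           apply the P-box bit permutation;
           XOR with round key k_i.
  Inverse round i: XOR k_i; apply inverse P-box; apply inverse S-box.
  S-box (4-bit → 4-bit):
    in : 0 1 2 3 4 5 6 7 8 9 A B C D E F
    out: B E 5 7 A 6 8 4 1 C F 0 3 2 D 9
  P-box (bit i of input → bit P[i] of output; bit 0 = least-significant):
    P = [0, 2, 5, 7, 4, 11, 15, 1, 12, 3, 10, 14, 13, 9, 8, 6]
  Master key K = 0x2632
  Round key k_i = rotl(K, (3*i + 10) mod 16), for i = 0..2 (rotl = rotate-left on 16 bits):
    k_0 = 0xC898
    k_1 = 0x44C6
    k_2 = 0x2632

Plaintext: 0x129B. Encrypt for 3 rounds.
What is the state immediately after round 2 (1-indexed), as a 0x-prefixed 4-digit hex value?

s_0 = plaintext = 0x129B
s_1 = Round(s_0, k_0) = 0x5FDA
s_2 = Round(s_1, k_1) = 0x1F63
s_3 = Round(s_2, k_2) = 0x7555

0x1F63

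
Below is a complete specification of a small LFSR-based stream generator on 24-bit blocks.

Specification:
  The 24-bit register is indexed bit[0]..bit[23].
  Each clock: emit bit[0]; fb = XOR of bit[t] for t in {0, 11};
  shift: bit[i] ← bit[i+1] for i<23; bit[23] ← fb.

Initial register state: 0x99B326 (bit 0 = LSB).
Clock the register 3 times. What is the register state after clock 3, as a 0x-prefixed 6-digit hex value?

reg_0 = 0x99B326
clock 1: out=0, reg = 0x4CD993
clock 2: out=1, reg = 0x266CC9
clock 3: out=1, reg = 0x133664

0x133664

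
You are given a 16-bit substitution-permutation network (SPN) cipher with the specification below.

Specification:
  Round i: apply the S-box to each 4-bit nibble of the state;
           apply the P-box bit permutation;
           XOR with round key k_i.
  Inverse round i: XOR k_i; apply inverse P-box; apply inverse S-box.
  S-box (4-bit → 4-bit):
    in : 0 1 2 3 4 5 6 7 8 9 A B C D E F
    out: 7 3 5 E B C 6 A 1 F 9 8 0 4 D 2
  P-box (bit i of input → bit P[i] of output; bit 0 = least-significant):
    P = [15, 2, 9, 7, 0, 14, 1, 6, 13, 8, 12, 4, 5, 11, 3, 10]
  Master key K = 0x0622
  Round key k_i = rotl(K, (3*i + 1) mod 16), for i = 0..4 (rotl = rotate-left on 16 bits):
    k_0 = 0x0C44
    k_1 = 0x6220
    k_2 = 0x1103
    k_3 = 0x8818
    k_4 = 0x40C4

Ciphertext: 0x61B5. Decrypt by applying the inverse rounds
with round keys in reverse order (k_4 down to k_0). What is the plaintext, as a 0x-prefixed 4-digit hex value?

0x4063

s_0 = ciphertext = 0x61B5
s_1 = InvRound(s_0, k_4) = 0x84AC
s_2 = InvRound(s_1, k_3) = 0x4BC7
s_3 = InvRound(s_2, k_2) = 0xFD73
s_4 = InvRound(s_3, k_1) = 0x73E2
s_5 = InvRound(s_4, k_0) = 0x4063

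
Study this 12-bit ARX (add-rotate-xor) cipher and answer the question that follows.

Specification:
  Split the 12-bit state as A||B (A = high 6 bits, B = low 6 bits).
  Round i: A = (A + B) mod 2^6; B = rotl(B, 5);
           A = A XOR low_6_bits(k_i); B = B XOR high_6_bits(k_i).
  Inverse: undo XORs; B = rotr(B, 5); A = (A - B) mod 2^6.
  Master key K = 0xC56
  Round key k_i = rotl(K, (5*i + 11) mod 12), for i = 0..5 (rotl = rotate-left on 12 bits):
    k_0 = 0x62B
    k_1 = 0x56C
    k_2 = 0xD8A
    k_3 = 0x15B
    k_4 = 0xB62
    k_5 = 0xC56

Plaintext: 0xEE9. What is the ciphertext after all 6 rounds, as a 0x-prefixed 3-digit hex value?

0x52C

s_0 = plaintext = 0xEE9
s_1 = Round(s_0, k_0) = 0x3EC
s_2 = Round(s_1, k_1) = 0x5C3
s_3 = Round(s_2, k_2) = 0x417
s_4 = Round(s_3, k_3) = 0xF2E
s_5 = Round(s_4, k_4) = 0x23A
s_6 = Round(s_5, k_5) = 0x52C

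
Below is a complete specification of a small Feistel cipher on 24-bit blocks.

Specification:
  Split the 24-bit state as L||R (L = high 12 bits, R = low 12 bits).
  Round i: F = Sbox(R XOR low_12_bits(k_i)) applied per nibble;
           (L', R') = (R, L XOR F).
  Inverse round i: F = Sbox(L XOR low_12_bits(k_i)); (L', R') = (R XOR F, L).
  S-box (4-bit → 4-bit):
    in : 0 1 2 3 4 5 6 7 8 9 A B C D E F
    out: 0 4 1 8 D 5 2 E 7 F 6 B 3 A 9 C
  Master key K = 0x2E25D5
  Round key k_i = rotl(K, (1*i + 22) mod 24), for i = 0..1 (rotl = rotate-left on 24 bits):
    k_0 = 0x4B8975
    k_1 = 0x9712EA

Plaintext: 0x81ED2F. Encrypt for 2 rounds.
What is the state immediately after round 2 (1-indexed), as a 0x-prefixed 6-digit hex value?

0x54834E

s_0 = plaintext = 0x81ED2F
s_1 = Round(s_0, k_0) = 0xD2F548
s_2 = Round(s_1, k_1) = 0x54834E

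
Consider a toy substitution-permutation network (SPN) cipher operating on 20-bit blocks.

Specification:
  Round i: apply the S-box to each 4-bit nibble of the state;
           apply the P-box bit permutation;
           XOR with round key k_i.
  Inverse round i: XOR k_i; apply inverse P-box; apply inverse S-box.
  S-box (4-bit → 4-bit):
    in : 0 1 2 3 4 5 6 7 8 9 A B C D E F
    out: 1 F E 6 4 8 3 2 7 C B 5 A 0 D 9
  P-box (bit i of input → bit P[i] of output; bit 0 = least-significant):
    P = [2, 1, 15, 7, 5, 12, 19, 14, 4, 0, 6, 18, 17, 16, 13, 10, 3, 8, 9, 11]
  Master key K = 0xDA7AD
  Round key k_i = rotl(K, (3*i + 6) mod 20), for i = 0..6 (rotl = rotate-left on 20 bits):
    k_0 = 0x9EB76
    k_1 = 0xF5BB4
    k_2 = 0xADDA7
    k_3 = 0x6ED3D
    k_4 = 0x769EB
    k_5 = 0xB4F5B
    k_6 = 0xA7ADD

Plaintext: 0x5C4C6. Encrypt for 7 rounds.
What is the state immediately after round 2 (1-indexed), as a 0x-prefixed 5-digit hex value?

0x568B9

s_0 = plaintext = 0x5C4C6
s_1 = Round(s_0, k_0) = 0x8B730
s_2 = Round(s_1, k_1) = 0x568B9
s_3 = Round(s_2, k_2) = 0x15556
s_4 = Round(s_3, k_3) = 0x2A233
s_5 = Round(s_4, k_4) = 0x8F6A8
s_6 = Round(s_5, k_5) = 0x99864
s_7 = Round(s_6, k_6) = 0xAC4AC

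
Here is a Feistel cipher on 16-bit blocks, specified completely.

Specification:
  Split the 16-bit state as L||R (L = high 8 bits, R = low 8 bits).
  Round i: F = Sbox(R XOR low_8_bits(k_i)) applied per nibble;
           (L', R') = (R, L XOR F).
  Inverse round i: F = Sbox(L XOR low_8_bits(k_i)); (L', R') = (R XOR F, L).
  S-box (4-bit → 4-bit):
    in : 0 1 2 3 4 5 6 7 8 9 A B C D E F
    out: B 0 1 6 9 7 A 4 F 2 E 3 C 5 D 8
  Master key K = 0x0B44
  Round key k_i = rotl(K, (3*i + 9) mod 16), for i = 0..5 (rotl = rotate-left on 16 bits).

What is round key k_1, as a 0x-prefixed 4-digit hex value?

K = 0x0B44
k_0 = rotl(K, (3*0+9) mod 16) = rotl(K, 9) = 0x8816
k_1 = rotl(K, (3*1+9) mod 16) = rotl(K, 12) = 0x40B4

0x40B4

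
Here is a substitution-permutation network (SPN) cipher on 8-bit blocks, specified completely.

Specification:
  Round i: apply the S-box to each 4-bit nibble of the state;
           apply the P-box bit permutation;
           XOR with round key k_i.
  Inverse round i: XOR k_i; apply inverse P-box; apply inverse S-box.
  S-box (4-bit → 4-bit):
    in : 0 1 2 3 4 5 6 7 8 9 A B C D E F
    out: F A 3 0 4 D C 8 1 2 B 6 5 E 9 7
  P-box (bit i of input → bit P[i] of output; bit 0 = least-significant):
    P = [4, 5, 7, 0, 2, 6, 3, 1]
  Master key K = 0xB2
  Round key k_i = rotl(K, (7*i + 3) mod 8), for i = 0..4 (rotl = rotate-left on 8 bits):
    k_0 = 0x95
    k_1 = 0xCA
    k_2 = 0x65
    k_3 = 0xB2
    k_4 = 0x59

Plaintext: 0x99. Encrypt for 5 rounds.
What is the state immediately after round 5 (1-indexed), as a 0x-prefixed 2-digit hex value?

0x5A

s_0 = plaintext = 0x99
s_1 = Round(s_0, k_0) = 0xF5
s_2 = Round(s_1, k_1) = 0x17
s_3 = Round(s_2, k_2) = 0x26
s_4 = Round(s_3, k_3) = 0x77
s_5 = Round(s_4, k_4) = 0x5A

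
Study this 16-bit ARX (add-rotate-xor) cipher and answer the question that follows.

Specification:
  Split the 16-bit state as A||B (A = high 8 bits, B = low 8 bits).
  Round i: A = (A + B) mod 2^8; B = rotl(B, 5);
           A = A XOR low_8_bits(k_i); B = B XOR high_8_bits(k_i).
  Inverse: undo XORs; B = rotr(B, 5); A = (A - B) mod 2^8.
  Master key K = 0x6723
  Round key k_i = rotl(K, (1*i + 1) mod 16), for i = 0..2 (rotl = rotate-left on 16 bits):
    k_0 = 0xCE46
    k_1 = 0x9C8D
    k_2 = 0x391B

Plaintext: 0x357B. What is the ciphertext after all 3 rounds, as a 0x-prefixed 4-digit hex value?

s_0 = plaintext = 0x357B
s_1 = Round(s_0, k_0) = 0xF6A1
s_2 = Round(s_1, k_1) = 0x1AA8
s_3 = Round(s_2, k_2) = 0xD92C

0xD92C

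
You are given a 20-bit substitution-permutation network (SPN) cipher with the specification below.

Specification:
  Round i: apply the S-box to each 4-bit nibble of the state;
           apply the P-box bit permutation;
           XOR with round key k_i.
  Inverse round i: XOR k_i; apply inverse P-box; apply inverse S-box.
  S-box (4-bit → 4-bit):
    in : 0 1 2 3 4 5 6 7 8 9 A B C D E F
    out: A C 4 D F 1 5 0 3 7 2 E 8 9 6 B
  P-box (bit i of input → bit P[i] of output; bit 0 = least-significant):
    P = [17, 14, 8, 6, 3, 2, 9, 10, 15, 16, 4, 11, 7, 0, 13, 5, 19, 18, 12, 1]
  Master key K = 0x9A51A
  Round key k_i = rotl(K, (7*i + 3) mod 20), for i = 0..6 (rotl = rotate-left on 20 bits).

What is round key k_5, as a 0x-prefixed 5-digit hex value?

K = 0x9A51A
k_0 = rotl(K, (7*0+3) mod 20) = rotl(K, 3) = 0xD28D4
k_1 = rotl(K, (7*1+3) mod 20) = rotl(K, 10) = 0x46A69
k_2 = rotl(K, (7*2+3) mod 20) = rotl(K, 17) = 0x534A3
k_3 = rotl(K, (7*3+3) mod 20) = rotl(K, 4) = 0xA51A9
k_4 = rotl(K, (7*4+3) mod 20) = rotl(K, 11) = 0x8D4D2
k_5 = rotl(K, (7*5+3) mod 20) = rotl(K, 18) = 0xA6946

0xA6946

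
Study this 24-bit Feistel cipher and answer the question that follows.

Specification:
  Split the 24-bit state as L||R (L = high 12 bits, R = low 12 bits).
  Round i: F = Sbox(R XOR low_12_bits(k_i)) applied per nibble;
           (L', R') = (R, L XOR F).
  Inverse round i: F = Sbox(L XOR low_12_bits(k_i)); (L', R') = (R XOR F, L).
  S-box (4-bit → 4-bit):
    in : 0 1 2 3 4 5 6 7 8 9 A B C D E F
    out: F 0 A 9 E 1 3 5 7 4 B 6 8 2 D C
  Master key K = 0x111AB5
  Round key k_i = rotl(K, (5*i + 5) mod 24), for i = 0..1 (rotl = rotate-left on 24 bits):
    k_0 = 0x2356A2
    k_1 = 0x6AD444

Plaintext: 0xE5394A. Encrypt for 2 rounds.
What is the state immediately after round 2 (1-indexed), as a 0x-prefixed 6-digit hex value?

s_0 = plaintext = 0xE5394A
s_1 = Round(s_0, k_0) = 0x94A284
s_2 = Round(s_1, k_1) = 0x284AC5

0x284AC5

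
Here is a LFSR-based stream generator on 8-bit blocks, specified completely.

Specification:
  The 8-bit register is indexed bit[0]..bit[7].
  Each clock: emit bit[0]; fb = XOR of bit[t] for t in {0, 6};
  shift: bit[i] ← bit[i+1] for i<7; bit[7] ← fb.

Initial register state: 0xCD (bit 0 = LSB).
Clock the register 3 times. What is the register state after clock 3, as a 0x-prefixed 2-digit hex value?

0xD9

reg_0 = 0xCD
clock 1: out=1, reg = 0x66
clock 2: out=0, reg = 0xB3
clock 3: out=1, reg = 0xD9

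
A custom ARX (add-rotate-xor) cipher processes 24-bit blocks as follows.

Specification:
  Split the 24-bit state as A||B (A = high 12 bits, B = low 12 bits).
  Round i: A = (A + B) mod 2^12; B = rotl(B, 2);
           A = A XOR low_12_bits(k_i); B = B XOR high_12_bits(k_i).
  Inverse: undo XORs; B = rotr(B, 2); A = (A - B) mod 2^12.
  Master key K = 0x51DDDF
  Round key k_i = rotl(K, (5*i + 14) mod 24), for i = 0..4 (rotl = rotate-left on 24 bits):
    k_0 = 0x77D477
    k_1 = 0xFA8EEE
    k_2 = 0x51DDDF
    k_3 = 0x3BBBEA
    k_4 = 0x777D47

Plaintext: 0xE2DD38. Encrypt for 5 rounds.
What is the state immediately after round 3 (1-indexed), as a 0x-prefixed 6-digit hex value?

s_0 = plaintext = 0xE2DD38
s_1 = Round(s_0, k_0) = 0xF1239E
s_2 = Round(s_1, k_1) = 0xC5E1D0
s_3 = Round(s_2, k_2) = 0x3F125D
s_4 = Round(s_3, k_3) = 0xDA4ACF
s_5 = Round(s_4, k_4) = 0x534C49

0x3F125D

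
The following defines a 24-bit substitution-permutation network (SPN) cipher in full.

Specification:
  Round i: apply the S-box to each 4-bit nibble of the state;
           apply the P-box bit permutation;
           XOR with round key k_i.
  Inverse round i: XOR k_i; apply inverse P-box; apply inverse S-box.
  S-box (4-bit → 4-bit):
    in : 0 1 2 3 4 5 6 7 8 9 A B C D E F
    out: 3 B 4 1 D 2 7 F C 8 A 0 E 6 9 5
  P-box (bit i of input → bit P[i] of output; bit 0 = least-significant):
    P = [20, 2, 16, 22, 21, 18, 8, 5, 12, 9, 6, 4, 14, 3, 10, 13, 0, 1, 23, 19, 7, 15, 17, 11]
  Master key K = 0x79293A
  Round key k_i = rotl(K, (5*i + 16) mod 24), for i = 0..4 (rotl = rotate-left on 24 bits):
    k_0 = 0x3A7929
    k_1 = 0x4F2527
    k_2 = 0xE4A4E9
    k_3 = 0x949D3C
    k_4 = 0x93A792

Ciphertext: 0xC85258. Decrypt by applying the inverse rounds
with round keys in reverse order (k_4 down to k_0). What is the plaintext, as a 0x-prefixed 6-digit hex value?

0x681D48

s_0 = ciphertext = 0xC85258
s_1 = InvRound(s_0, k_4) = 0x6A7F24
s_2 = InvRound(s_1, k_3) = 0xD81A0E
s_3 = InvRound(s_2, k_2) = 0x118610
s_4 = InvRound(s_3, k_1) = 0xD19AC1
s_5 = InvRound(s_4, k_0) = 0x681D48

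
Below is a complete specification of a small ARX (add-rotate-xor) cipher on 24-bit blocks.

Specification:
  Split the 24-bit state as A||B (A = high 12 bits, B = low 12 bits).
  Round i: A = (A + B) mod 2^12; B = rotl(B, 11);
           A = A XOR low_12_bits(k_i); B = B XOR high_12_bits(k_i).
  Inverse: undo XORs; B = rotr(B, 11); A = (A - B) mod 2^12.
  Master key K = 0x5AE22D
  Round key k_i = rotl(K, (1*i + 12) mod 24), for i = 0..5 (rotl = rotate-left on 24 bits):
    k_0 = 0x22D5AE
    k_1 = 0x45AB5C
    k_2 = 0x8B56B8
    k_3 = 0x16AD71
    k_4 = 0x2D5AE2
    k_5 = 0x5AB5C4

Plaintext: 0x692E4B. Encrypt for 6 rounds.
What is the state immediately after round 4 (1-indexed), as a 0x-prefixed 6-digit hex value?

0x5E6587

s_0 = plaintext = 0x692E4B
s_1 = Round(s_0, k_0) = 0x173D08
s_2 = Round(s_1, k_1) = 0x5272DE
s_3 = Round(s_2, k_2) = 0xEBD9DA
s_4 = Round(s_3, k_3) = 0x5E6587
s_5 = Round(s_4, k_4) = 0x18F816
s_6 = Round(s_5, k_5) = 0xC611A0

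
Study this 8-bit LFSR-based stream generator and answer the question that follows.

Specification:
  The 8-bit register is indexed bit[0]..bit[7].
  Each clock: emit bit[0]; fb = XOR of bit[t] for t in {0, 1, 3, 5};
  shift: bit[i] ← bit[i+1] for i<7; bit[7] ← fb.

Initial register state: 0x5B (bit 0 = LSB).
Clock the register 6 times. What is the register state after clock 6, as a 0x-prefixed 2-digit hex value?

reg_0 = 0x5B
clock 1: out=1, reg = 0xAD
clock 2: out=1, reg = 0xD6
clock 3: out=0, reg = 0xEB
clock 4: out=1, reg = 0x75
clock 5: out=1, reg = 0x3A
clock 6: out=0, reg = 0x9D

0x9D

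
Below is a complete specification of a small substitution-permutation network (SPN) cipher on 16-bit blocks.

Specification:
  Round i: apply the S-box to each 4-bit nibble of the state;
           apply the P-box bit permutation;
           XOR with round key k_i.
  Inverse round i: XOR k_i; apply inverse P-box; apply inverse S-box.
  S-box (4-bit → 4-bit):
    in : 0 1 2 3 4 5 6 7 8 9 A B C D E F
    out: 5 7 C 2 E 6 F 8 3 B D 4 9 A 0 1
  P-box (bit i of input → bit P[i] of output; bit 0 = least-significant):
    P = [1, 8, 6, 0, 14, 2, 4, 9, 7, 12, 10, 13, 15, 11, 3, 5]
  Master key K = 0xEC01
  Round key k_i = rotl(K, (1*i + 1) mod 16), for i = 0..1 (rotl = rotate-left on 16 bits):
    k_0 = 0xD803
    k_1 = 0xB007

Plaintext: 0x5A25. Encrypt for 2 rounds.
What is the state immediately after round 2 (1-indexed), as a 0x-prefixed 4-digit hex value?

s_0 = plaintext = 0x5A25
s_1 = Round(s_0, k_0) = 0xF7DB
s_2 = Round(s_1, k_1) = 0x1243

0x1243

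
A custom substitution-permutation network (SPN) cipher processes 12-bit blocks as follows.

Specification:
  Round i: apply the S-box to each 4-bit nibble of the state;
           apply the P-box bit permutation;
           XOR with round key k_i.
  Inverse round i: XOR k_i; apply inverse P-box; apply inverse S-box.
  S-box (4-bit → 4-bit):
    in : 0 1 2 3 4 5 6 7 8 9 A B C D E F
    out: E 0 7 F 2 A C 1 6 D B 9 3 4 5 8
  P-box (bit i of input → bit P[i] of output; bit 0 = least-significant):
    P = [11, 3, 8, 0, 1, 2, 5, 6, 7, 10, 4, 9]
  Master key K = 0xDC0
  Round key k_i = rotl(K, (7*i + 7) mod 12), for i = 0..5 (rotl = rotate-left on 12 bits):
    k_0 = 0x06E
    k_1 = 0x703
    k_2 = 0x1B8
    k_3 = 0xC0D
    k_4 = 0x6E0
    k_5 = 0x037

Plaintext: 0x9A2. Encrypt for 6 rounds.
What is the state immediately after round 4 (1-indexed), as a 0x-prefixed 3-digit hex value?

s_0 = plaintext = 0x9A2
s_1 = Round(s_0, k_0) = 0xBB0
s_2 = Round(s_1, k_1) = 0x4C8
s_3 = Round(s_2, k_2) = 0x4B6
s_4 = Round(s_3, k_3) = 0x94E
s_5 = Round(s_4, k_4) = 0xD74
s_6 = Round(s_5, k_5) = 0x02D

0x94E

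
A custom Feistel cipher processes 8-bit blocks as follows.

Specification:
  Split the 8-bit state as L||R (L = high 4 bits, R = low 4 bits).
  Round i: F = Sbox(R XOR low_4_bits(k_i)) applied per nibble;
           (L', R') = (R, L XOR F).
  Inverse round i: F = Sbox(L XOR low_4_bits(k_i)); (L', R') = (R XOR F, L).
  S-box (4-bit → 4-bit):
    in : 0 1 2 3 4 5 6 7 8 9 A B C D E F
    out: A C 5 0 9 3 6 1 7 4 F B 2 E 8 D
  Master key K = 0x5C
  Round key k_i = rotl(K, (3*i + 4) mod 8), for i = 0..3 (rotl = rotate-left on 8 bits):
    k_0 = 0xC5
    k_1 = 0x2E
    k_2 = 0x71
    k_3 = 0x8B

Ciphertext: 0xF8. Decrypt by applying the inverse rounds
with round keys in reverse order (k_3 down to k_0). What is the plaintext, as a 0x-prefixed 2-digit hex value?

0x8A

s_0 = ciphertext = 0xF8
s_1 = InvRound(s_0, k_3) = 0x1F
s_2 = InvRound(s_1, k_2) = 0x51
s_3 = InvRound(s_2, k_1) = 0xA5
s_4 = InvRound(s_3, k_0) = 0x8A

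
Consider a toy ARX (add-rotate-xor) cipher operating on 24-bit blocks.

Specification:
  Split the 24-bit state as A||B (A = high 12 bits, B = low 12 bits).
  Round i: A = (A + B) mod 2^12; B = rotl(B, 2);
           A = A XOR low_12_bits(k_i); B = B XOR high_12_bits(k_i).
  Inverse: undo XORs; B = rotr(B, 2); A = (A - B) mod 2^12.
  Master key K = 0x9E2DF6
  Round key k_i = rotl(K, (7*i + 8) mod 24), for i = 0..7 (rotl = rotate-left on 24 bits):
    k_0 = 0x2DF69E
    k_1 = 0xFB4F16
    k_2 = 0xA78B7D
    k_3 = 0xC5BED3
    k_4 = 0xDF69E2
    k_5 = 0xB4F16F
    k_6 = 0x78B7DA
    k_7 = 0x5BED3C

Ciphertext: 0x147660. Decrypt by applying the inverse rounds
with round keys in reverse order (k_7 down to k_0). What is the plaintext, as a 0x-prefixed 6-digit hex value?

s_0 = ciphertext = 0x147660
s_1 = InvRound(s_0, k_7) = 0x3848F7
s_2 = InvRound(s_1, k_6) = 0x07F3DF
s_3 = InvRound(s_2, k_5) = 0xEEC224
s_4 = InvRound(s_3, k_4) = 0xB1ABF4
s_5 = InvRound(s_4, k_3) = 0x7DEDEB
s_6 = InvRound(s_5, k_2) = 0xEBFDE4
s_7 = InvRound(s_6, k_1) = 0x115094
s_8 = InvRound(s_7, k_0) = 0xAF9C92

0xAF9C92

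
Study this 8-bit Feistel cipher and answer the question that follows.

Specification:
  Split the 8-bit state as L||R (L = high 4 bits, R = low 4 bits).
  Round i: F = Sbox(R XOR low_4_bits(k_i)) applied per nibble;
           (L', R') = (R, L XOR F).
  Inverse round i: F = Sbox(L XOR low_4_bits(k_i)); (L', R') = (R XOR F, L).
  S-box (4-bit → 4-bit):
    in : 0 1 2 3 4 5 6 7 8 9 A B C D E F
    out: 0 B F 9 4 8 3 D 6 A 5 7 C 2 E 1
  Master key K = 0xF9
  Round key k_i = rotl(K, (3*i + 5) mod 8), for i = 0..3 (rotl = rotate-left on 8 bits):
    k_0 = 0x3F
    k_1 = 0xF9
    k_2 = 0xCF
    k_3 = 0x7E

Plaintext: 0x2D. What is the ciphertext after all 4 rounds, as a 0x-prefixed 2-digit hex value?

s_0 = plaintext = 0x2D
s_1 = Round(s_0, k_0) = 0xDD
s_2 = Round(s_1, k_1) = 0xD9
s_3 = Round(s_2, k_2) = 0x9E
s_4 = Round(s_3, k_3) = 0xE9

0xE9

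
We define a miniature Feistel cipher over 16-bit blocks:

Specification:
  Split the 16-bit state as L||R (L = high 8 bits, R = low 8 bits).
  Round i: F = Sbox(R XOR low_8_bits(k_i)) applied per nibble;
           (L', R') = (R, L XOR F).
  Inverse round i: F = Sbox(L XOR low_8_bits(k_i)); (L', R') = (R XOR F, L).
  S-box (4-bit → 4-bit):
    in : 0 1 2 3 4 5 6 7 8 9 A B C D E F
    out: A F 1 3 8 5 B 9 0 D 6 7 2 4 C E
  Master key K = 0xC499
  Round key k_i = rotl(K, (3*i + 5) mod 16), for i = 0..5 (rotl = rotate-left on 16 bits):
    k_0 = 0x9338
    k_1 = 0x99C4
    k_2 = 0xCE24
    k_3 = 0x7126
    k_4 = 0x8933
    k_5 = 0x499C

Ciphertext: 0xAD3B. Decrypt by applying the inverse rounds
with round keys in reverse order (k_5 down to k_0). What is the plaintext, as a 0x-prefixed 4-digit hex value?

s_0 = ciphertext = 0xAD3B
s_1 = InvRound(s_0, k_5) = 0x04AD
s_2 = InvRound(s_1, k_4) = 0x9404
s_3 = InvRound(s_2, k_3) = 0x7594
s_4 = InvRound(s_3, k_2) = 0xCB75
s_5 = InvRound(s_4, k_1) = 0xDBCB
s_6 = InvRound(s_5, k_0) = 0x08DB

0x08DB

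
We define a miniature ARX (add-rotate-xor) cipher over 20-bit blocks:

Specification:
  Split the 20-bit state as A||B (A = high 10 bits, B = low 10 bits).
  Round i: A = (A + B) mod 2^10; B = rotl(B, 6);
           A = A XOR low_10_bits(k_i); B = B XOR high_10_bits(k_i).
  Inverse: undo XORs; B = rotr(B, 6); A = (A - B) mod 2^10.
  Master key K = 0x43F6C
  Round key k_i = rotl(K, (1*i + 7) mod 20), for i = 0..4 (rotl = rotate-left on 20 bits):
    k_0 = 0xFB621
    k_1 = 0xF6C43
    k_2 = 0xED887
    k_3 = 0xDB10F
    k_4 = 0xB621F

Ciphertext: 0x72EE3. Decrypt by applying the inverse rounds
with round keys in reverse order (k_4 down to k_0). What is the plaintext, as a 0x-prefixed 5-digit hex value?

s_0 = ciphertext = 0x72EE3
s_1 = InvRound(s_0, k_4) = 0x093B0
s_2 = InvRound(s_1, k_3) = 0xDA1C3
s_3 = InvRound(s_2, k_2) = 0x25B59
s_4 = InvRound(s_3, k_1) = 0x2CC22
s_5 = InvRound(s_4, k_0) = 0x64CFF

0x64CFF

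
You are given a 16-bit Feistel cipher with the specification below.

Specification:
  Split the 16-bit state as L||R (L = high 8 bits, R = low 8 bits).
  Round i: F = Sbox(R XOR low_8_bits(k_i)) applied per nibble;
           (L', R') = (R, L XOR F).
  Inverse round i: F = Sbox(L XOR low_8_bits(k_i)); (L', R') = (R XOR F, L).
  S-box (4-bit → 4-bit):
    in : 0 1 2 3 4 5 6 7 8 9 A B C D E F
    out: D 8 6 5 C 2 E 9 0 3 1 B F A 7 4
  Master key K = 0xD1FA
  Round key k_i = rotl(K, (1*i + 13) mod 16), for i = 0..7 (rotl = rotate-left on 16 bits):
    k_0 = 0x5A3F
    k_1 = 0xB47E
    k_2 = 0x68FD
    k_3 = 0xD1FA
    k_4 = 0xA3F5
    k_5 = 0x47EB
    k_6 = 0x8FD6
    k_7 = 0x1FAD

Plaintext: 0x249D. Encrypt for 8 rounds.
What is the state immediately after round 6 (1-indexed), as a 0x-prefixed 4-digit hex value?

s_0 = plaintext = 0x249D
s_1 = Round(s_0, k_0) = 0x9D32
s_2 = Round(s_1, k_1) = 0x3252
s_3 = Round(s_2, k_2) = 0x5226
s_4 = Round(s_3, k_3) = 0x26FD
s_5 = Round(s_4, k_4) = 0xFDF6
s_6 = Round(s_5, k_5) = 0xF677
s_7 = Round(s_6, k_6) = 0x77EE
s_8 = Round(s_7, k_7) = 0xEEB2

0xF677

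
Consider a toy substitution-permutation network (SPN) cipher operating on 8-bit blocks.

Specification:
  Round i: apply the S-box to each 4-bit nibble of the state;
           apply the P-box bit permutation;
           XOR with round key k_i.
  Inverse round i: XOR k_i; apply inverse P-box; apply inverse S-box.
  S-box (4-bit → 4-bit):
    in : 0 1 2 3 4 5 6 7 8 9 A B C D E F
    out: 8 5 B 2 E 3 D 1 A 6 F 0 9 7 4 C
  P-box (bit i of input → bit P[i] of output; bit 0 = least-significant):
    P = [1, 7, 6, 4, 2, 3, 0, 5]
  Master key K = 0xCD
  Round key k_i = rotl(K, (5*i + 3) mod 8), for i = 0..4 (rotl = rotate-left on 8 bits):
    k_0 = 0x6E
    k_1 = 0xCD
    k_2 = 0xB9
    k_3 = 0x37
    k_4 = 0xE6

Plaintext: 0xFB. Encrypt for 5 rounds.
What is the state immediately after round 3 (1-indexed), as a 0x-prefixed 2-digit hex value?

s_0 = plaintext = 0xFB
s_1 = Round(s_0, k_0) = 0x4F
s_2 = Round(s_1, k_1) = 0xB4
s_3 = Round(s_2, k_2) = 0x69
s_4 = Round(s_3, k_3) = 0xD2
s_5 = Round(s_4, k_4) = 0x79

0x69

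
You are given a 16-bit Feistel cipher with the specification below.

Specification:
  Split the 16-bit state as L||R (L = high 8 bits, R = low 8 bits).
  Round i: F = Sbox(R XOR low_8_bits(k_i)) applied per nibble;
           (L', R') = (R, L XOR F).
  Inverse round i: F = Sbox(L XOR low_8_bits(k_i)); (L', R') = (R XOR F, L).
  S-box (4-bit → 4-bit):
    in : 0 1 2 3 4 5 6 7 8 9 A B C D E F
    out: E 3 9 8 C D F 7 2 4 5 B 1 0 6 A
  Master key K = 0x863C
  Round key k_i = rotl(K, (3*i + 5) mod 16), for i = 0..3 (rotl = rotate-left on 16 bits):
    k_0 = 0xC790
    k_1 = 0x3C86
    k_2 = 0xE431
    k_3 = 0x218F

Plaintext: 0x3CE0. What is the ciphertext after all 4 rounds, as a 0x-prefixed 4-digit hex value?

0x52FC

s_0 = plaintext = 0x3CE0
s_1 = Round(s_0, k_0) = 0xE042
s_2 = Round(s_1, k_1) = 0x42FC
s_3 = Round(s_2, k_2) = 0xFC52
s_4 = Round(s_3, k_3) = 0x52FC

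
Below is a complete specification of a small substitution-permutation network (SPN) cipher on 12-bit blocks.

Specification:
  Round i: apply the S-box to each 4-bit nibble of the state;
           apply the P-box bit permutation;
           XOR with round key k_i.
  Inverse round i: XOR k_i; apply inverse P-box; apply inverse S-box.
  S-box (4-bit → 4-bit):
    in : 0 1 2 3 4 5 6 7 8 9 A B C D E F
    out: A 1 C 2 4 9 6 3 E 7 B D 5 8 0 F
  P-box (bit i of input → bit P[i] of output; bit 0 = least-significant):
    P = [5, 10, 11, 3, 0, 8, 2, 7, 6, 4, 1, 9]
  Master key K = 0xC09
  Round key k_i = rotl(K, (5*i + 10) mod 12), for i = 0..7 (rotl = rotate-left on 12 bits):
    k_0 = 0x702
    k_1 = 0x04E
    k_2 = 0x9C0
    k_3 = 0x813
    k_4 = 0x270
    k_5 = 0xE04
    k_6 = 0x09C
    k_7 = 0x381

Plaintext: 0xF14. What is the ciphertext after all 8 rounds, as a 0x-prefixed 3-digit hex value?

s_0 = plaintext = 0xF14
s_1 = Round(s_0, k_0) = 0xD51
s_2 = Round(s_1, k_1) = 0x2EF
s_3 = Round(s_2, k_2) = 0x7EA
s_4 = Round(s_3, k_3) = 0xC6B
s_5 = Round(s_4, k_4) = 0xB1E
s_6 = Round(s_5, k_5) = 0xC47
s_7 = Round(s_6, k_6) = 0x4FA
s_8 = Round(s_7, k_7) = 0x62E

0x62E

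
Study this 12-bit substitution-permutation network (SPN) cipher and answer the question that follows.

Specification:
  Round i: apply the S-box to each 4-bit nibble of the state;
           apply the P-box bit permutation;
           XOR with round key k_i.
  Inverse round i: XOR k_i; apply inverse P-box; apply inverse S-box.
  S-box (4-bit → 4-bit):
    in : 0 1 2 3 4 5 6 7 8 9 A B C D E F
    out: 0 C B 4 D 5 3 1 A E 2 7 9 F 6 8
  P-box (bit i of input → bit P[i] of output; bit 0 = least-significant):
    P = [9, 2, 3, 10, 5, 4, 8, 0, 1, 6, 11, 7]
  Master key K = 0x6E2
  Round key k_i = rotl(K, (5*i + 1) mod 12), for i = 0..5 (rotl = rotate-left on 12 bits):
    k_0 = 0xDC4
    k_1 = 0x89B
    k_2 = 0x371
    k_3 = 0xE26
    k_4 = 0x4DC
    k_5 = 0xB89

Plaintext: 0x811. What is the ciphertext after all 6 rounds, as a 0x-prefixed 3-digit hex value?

0x354

s_0 = plaintext = 0x811
s_1 = Round(s_0, k_0) = 0x80D
s_2 = Round(s_1, k_1) = 0xE57
s_3 = Round(s_2, k_2) = 0x811
s_4 = Round(s_3, k_3) = 0xBEF
s_5 = Round(s_4, k_4) = 0x98E
s_6 = Round(s_5, k_5) = 0x354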